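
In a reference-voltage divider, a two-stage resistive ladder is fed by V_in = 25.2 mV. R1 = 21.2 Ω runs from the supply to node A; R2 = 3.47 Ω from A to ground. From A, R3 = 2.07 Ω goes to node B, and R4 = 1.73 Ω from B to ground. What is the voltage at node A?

The second stage (R3 + R4 = 3.800 Ω) loads node A in parallel with R2.
R2 ‖ (R3+R4) = 1.814 Ω.
First divider: V_A = V_in · 1.814/(21.2 + 1.814) = 1.986 mV.

V_A ≈ 1.99 mV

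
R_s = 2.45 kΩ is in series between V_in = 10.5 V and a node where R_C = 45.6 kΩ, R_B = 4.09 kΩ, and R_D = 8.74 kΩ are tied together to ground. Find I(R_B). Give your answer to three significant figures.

I ≈ 1.33 mA

Equivalent of the parallel group: R_p = 2.626 kΩ.
V_A by voltage divider: V_A = 10.5 × 2.626/(2.45 + 2.626) = 5.432 V.
Branch current I = V_A/R_B = 5.432/4.09 = 1.328 mA.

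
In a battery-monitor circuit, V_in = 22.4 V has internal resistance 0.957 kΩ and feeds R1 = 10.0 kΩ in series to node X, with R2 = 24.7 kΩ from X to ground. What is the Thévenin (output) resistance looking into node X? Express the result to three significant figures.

R_th ≈ 7.59 kΩ

R1' = 0.957 + 10.0 = 10.96 kΩ (source resistance + R1).
Looking into X with the source shorted: R_th = R1'·R2/(R1'+R2) = 10.96 × 24.7/35.66 = 7.590 kΩ.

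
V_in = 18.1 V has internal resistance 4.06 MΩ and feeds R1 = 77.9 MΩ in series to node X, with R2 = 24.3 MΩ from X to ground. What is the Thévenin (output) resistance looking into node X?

R_th ≈ 18.7 MΩ

R1' = 4.06 + 77.9 = 81.96 MΩ (source resistance + R1).
Zeroing V_in shorts the top of R1' to ground, so R_th = R1' ‖ R2 = 18.74 MΩ.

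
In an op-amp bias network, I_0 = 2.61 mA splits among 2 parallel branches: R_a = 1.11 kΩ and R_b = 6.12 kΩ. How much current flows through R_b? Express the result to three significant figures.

I ≈ 0.401 mA

For two parallel branches, I_k = I_0 · (other R)/(sum of R).
I(R_b) = 2.61 × 1.11/(1.11 + 6.12) = 2.61 × 0.1535 = 0.4007 mA.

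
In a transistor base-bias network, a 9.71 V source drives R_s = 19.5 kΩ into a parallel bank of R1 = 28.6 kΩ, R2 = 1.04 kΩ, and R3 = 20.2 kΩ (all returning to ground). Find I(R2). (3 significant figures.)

I ≈ 0.436 mA

Equivalent of the parallel group: R_p = 0.9560 kΩ.
Node voltage V_A = V_DC · R_p/(R_s + R_p) = 9.71 × 0.04674 = 0.4538 V.
I(R2) = V_A / R2 = 0.4538/1.04 = 0.4363 mA.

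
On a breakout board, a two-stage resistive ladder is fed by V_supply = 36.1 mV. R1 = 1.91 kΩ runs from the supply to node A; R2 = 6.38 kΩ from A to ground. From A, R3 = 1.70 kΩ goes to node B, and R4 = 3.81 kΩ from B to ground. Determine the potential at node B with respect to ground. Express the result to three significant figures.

Node A sees R2 in parallel with the series input of stage 2, R3 + R4 = 5.510 kΩ.
Effective lower resistance at A: R2 ‖ 5.510 = 2.957 kΩ.
First divider: V_A = V_supply · 2.957/(1.91 + 2.957) = 21.93 mV.
Then the unloaded second divider: V_B = V_A × R4/(R3+R4) = 21.93 × 0.6915 = 15.17 mV.

V_B ≈ 15.2 mV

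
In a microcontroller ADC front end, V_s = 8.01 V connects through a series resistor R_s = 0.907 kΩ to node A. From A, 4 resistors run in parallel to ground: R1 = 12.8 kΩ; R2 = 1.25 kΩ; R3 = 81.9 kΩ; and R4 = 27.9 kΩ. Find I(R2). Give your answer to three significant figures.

Equivalent of the parallel group: R_p = 1.080 kΩ.
V_A = 8.01 × 1.080/1.987 = 4.353 V.
Branch current I = V_A/R2 = 4.353/1.25 = 3.483 mA.

I ≈ 3.48 mA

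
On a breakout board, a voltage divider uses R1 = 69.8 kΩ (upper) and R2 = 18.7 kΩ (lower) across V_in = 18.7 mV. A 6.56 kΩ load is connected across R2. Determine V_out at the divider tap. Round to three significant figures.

The load sits in parallel with R2, giving an effective lower resistance R2' = R2·R_L/(R2+R_L) = 4.856 kΩ.
Then V_out = V_in · R2'/(R1 + R2') = 18.7 × 4.856/74.66 = 1.216 mV.

V_out ≈ 1.22 mV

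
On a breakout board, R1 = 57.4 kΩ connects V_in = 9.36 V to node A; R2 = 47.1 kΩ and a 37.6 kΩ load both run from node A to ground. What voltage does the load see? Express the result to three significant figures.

V_out ≈ 2.50 V

First combine the lower leg with the load: R2 ‖ R_L = 20.91 kΩ.
Now apply the divider: V_out = 9.36 × 0.2670 = 2.499 V.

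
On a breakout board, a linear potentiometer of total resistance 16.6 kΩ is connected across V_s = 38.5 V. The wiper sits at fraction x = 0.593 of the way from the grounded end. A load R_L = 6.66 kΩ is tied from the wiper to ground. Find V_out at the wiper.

V_out ≈ 14.3 V

The pot divides into 6.756 kΩ above the wiper and 9.844 kΩ below.
R_L loads the lower segment: effective lower R = 3.972 kΩ.
V_out = 38.5 × 3.972/(6.756 + 3.972) = 14.26 V.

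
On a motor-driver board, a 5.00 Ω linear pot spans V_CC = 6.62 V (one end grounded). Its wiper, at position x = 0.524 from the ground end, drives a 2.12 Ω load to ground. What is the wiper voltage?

V_out ≈ 2.18 V

Lower segment x·R_p = 2.620 Ω; upper segment (1−x)·R_p = 2.380 Ω.
(x·R_p) ‖ R_L = 1.172 Ω.
Then V_out = V_CC · 1.172/(2.380 + 1.172) = 2.184 V.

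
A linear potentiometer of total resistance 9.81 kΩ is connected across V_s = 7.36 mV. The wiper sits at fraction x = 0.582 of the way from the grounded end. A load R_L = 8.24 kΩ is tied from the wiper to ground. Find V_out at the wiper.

V_out ≈ 3.32 mV

The pot divides into 4.101 kΩ above the wiper and 5.709 kΩ below.
(x·R_p) ‖ R_L = 3.373 kΩ.
V_out = 7.36 × 3.373/(4.101 + 3.373) = 3.322 mV.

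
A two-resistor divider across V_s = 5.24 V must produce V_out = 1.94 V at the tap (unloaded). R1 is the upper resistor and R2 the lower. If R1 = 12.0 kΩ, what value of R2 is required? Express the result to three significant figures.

V_out/V_s = R2/(R1+R2) = 0.3702.
R2 = R1 · 0.3702/(1 − 0.3702) = 7.055 kΩ.

R2 ≈ 7.05 kΩ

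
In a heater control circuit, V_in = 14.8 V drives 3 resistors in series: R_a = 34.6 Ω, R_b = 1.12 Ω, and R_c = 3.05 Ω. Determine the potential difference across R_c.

ΣR = 34.6 + 1.12 + 3.05 = 38.77 Ω.
Voltage divider: V = V_in · (3.050 / 38.77) = 14.8 × 0.07867 = 1.164 V.

V ≈ 1.16 V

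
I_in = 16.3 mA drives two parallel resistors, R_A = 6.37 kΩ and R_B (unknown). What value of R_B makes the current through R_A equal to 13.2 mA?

R_B ≈ 27.1 kΩ

Two-branch current divider: I_A = I_in · R_B/(R_A + R_B).
With f = 0.8098, R_B = R_A · f/(1−f) = 6.37 × 4.258 = 27.12 kΩ.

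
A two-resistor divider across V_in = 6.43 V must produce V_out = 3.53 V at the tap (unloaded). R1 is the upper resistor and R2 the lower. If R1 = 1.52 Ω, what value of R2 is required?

The divider ratio is R2/(R1+R2) = 3.53/6.43 = 0.5490.
So R2 = R1 · V_out/(V_in − V_out) = 1.52 × 3.53/(6.43 − 3.53) = 1.52 × 1.217 = 1.850 Ω.

R2 ≈ 1.85 Ω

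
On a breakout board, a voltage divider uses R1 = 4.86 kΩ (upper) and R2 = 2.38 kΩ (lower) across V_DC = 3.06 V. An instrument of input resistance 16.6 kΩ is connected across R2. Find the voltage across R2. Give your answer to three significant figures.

R2 ‖ R_L = (2.38 × 16.6)/(2.38 + 16.6) = 2.082 kΩ.
Now apply the divider: V_out = 3.06 × 0.2999 = 0.9176 V.

V_out ≈ 0.918 V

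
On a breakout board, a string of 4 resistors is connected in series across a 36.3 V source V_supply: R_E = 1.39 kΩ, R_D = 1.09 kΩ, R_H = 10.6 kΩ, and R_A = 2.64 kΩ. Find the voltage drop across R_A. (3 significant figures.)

Series total: ΣR = 1.39 + 1.09 + 10.6 + 2.64 = 15.72 kΩ.
By the voltage-divider rule, V = 36.3 × 2.640/15.72 = 6.096 V.

V ≈ 6.10 V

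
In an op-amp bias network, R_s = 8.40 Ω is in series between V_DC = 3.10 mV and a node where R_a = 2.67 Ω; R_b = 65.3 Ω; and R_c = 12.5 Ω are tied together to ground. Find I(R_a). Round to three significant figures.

Combine the parallel branches: R_p = (1/2.67 + 1/65.3 + 1/12.5)⁻¹ = 2.128 Ω.
V_A by voltage divider: V_A = 3.10 × 2.128/(8.40 + 2.128) = 0.6267 mV.
Branch current I = V_A/R_a = 0.6267/2.67 = 0.2347 mA.
(Equivalently: I_total = 0.2944 mA, then current-divider fraction G_k/ΣG = 0.7971.)

I ≈ 0.235 mA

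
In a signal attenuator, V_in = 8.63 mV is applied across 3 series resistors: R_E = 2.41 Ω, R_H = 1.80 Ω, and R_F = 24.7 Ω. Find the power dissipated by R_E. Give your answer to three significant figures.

P ≈ 0.215 µW

ΣR = 28.91 Ω → I = 8.63/28.91 = 0.2985 mA.
V(R_E) = I·R = 0.7194 mV; P = V·I = 0.7194 × 0.2985 = 0.2148 µW.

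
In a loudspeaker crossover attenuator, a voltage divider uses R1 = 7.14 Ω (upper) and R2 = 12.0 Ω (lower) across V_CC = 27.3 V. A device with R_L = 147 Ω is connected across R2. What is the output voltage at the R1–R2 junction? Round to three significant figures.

The load sits in parallel with R2, giving an effective lower resistance R2' = R2·R_L/(R2+R_L) = 11.09 Ω.
Now apply the divider: V_out = 27.3 × 0.6084 = 16.61 V.

V_out ≈ 16.6 V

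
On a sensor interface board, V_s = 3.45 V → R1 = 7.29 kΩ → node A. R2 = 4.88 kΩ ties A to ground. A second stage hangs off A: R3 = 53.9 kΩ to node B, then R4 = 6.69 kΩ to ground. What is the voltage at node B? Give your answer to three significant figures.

V_B ≈ 0.146 V

The second stage (R3 + R4 = 60.59 kΩ) loads node A in parallel with R2.
Effective lower resistance at A: R2 ‖ 60.59 = 4.516 kΩ.
So V_A = 3.45 × 0.3825 = 1.320 V.
Then the unloaded second divider: V_B = V_A × R4/(R3+R4) = 1.320 × 0.1104 = 0.1457 V.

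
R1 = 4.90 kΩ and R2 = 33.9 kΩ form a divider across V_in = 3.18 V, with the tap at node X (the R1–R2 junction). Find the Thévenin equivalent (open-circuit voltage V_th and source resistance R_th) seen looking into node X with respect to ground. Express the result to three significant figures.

V_th ≈ 2.78 V, R_th ≈ 4.28 kΩ

V_th is the unloaded tap voltage: V_in · R2/(R1+R2) = 3.18 × 0.8737 = 2.778 V.
Looking into X with the source shorted: R_th = R1·R2/(R1+R2) = 4.900 × 33.9/38.80 = 4.281 kΩ.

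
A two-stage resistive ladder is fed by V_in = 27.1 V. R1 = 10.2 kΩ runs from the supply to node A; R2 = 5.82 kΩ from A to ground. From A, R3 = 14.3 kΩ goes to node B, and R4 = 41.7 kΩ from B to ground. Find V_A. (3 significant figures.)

Looking into the second stage from A: R3 + R4 = 56.00 kΩ appears in parallel with R2.
R2 ‖ (R3+R4) = 5.272 kΩ.
V_A = 27.1 × 5.272/(10.2 + 5.272) = 9.234 V.

V_A ≈ 9.23 V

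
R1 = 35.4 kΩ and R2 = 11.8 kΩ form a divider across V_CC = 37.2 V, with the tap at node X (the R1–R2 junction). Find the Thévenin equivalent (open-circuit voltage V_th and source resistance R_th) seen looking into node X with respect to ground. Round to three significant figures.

Open-circuit (no load on X): V_th = V_CC · R2/(R1 + R2) = 37.2 × 11.8/(35.40 + 11.8) = 9.300 V.
Zeroing V_CC shorts the top of R1 to ground, so R_th = R1 ‖ R2 = 8.850 kΩ.

V_th ≈ 9.30 V, R_th ≈ 8.85 kΩ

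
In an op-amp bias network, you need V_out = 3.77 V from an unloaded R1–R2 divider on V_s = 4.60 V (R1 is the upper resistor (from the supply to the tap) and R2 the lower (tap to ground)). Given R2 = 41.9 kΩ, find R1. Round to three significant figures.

R1 ≈ 9.22 kΩ

The divider ratio is R2/(R1+R2) = 3.77/4.60 = 0.8196.
So R1 = R2 · (V_s/V_out − 1) = 41.9 × (4.60/3.77 − 1) = 41.9 × 0.2202 = 9.225 kΩ.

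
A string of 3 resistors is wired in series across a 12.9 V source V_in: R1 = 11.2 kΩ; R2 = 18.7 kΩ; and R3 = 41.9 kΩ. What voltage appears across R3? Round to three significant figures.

V ≈ 7.53 V

Total series resistance ΣR = 11.2 + 18.7 + 41.9 = 71.80 kΩ.
V = V_in · R/ΣR = 12.9 × 0.5836 = 7.528 V.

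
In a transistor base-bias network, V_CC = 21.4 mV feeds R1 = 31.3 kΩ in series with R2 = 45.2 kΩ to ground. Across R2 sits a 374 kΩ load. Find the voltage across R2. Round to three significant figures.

V_out ≈ 12.0 mV

The load sits in parallel with R2, giving an effective lower resistance R2' = R2·R_L/(R2+R_L) = 40.33 kΩ.
Then V_out = V_CC · R2'/(R1 + R2') = 21.4 × 40.33/71.63 = 12.05 mV.
(Unloaded it would be 12.6 mV; the load pulls it down.)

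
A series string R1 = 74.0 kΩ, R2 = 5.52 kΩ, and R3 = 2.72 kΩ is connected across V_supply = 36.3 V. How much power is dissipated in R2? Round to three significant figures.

ΣR = 82.24 kΩ → I = 36.3/82.24 = 0.4414 mA.
P = I²R = 0.1948 × 5.52 = 1.075 mW.

P ≈ 1.08 mW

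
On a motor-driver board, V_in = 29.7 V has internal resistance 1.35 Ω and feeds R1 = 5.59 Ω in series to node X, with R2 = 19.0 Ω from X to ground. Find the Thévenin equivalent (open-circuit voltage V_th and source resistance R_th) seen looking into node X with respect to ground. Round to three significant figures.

V_th ≈ 21.8 V, R_th ≈ 5.08 Ω

R1' = 1.35 + 5.59 = 6.940 Ω (source resistance + R1).
With X open, the divider is unloaded: V_th = 29.7 × 19.0/25.94 = 21.75 V.
Looking into X with the source shorted: R_th = R1'·R2/(R1'+R2) = 6.940 × 19.0/25.94 = 5.083 Ω.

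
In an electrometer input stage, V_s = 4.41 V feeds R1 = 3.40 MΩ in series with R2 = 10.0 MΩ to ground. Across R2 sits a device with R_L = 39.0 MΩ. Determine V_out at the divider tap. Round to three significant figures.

V_out ≈ 3.09 V

First combine the lower leg with the load: R2 ‖ R_L = 7.959 MΩ.
Voltage divider with the loaded lower leg: V_out = 4.41 × 7.959/(3.40 + 7.959) = 4.41 × 0.7007 = 3.090 V.
(Unloaded it would be 3.29 V; the load pulls it down.)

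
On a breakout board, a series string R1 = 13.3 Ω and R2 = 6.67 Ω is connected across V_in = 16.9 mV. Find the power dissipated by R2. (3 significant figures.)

P ≈ 4.78 µW

ΣR = 19.97 Ω → I = 16.9/19.97 = 0.8463 mA.
V(R2) = I·R = 5.645 mV; P = V·I = 5.645 × 0.8463 = 4.777 µW.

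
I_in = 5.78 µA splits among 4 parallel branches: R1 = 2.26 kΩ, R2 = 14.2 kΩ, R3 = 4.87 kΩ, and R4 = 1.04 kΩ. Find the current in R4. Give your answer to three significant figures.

I ≈ 3.31 µA

ΣG = 1/2.26 + 1/14.2 + 1/4.87 + 1/1.04 = 1.680.
By the current-divider rule, I = I_in · G_k/ΣG = 5.78 × 0.5724 = 3.309 µA.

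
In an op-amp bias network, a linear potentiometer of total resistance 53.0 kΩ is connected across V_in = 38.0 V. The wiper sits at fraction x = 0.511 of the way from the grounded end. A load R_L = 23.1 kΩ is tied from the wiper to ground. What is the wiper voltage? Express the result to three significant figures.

V_out ≈ 12.3 V

Split the track: R_lower = x·R_p = 27.08 kΩ, R_upper = (1−x)·R_p = 25.92 kΩ.
Lower segment in parallel with the load: 27.08 ‖ 23.1 = 12.47 kΩ.
V_out = 38.0 × 12.47/(25.92 + 12.47) = 12.34 V.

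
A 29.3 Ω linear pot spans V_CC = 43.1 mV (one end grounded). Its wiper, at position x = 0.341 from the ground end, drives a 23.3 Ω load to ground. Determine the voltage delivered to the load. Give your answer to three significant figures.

Split the track: R_lower = x·R_p = 9.991 Ω, R_upper = (1−x)·R_p = 19.31 Ω.
Lower segment in parallel with the load: 9.991 ‖ 23.3 = 6.993 Ω.
Loaded-divider output: V_out = 43.1 × 0.2659 = 11.46 mV.

V_out ≈ 11.5 mV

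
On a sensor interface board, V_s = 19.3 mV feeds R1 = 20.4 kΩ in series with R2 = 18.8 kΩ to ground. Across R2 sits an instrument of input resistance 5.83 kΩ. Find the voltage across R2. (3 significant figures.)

V_out ≈ 3.46 mV

R2 ‖ R_L = (18.8 × 5.83)/(18.8 + 5.83) = 4.450 kΩ.
Now apply the divider: V_out = 19.3 × 0.1791 = 3.456 mV.
(Unloaded it would be 9.26 mV; the load pulls it down.)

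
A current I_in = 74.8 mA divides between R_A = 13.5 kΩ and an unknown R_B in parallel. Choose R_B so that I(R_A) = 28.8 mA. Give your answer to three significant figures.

Two-branch current divider: I_A = I_in · R_B/(R_A + R_B).
With f = 0.3850, R_B = R_A · f/(1−f) = 13.5 × 0.6261 = 8.452 kΩ.

R_B ≈ 8.45 kΩ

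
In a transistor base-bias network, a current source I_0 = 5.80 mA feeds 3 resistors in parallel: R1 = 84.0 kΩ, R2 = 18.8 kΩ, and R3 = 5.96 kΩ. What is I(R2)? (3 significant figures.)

Total conductance ΣG = 1/84.0 + 1/18.8 + 1/5.96 = 0.2329 (units of 1/kΩ).
R2 takes the fraction G_k/ΣG = 0.05319/0.2329 = 0.2284, so I = 5.80 × 0.2284 = 1.325 mA.

I ≈ 1.32 mA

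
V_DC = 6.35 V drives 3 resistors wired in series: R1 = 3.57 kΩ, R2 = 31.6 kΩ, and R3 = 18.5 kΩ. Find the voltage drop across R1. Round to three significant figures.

V ≈ 0.422 V

ΣR = 3.57 + 31.6 + 18.5 = 53.67 kΩ.
V = V_DC · R/ΣR = 6.35 × 0.06652 = 0.4224 V.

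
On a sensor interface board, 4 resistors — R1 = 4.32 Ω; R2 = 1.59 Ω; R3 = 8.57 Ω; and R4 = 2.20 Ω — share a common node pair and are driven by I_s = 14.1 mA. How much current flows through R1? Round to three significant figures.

I ≈ 2.28 mA

ΣG = 1/4.32 + 1/1.59 + 1/8.57 + 1/2.20 = 1.432.
By the current-divider rule, I = I_s · G_k/ΣG = 14.1 × 0.1617 = 2.280 mA.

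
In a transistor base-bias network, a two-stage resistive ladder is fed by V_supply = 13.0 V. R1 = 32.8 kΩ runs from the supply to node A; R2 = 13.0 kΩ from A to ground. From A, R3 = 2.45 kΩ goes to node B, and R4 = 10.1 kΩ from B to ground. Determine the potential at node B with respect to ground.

The second stage (R3 + R4 = 12.55 kΩ) loads node A in parallel with R2.
Effective lower resistance at A: R2 ‖ 12.55 = 6.386 kΩ.
V_A = 13.0 × 6.386/(32.8 + 6.386) = 2.118 V.
Stage 2 is unloaded, so V_B = V_A · R4/(R3+R4) = 2.118 × 10.1/12.55 = 1.705 V.

V_B ≈ 1.70 V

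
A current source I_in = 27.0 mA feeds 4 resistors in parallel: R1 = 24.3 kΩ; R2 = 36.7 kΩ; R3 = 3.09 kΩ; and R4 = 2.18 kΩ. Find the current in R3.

I ≈ 10.3 mA

Total conductance ΣG = 1/24.3 + 1/36.7 + 1/3.09 + 1/2.18 = 0.8507 (units of 1/kΩ).
R3 takes the fraction G_k/ΣG = 0.3236/0.8507 = 0.3804, so I = 27.0 × 0.3804 = 10.27 mA.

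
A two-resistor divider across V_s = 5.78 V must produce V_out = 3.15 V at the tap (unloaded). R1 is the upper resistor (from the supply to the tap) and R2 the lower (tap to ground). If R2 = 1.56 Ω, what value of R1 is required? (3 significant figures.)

Required fraction k = V_out/V_s = 0.5450.
So R1 = R2 · (V_s/V_out − 1) = 1.56 × (5.78/3.15 − 1) = 1.56 × 0.8349 = 1.302 Ω.

R1 ≈ 1.30 Ω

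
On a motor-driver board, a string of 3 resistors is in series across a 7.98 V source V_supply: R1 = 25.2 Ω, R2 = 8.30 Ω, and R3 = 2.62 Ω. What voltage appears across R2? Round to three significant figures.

ΣR = 25.2 + 8.30 + 2.62 = 36.12 Ω.
By the voltage-divider rule, V = 7.98 × 8.300/36.12 = 1.834 V.

V ≈ 1.83 V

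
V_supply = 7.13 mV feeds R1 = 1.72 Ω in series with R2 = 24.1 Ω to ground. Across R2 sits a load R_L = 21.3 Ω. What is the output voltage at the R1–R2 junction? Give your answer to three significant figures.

V_out ≈ 6.19 mV

R2 ‖ R_L = (24.1 × 21.3)/(24.1 + 21.3) = 11.31 Ω.
Then V_out = V_supply · R2'/(R1 + R2') = 7.13 × 11.31/13.03 = 6.189 mV.
(Unloaded it would be 6.66 mV; the load pulls it down.)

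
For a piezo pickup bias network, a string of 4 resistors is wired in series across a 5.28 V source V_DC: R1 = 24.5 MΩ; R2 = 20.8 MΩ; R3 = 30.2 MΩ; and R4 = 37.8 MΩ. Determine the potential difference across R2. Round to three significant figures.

Total series resistance ΣR = 24.5 + 20.8 + 30.2 + 37.8 = 113.3 MΩ.
Voltage divider: V = V_DC · (20.80 / 113.3) = 5.28 × 0.1836 = 0.9693 V.

V ≈ 0.969 V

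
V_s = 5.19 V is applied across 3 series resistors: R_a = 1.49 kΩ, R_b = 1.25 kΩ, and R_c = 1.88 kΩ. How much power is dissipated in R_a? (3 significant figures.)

P ≈ 1.88 mW

Series current I = V_s/ΣR = 5.19/4.620 = 1.123 mA.
P = I²R = 1.262 × 1.49 = 1.880 mW.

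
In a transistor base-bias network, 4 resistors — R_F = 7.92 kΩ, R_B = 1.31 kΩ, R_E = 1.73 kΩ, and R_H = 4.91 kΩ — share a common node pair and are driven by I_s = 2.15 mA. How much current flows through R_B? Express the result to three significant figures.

Total conductance ΣG = 1/7.92 + 1/1.31 + 1/1.73 + 1/4.91 = 1.671 (units of 1/kΩ).
R_B takes the fraction G_k/ΣG = 0.7634/1.671 = 0.4567, so I = 2.15 × 0.4567 = 0.9820 mA.

I ≈ 0.982 mA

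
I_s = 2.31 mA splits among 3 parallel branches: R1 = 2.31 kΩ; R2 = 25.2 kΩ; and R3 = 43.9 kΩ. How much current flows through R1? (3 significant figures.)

Conductances: ΣG = 1/2.31 + 1/25.2 + 1/43.9 = 0.4954 (1/kΩ).
By the current-divider rule, I = I_s · G_k/ΣG = 2.31 × 0.8739 = 2.019 mA.

I ≈ 2.02 mA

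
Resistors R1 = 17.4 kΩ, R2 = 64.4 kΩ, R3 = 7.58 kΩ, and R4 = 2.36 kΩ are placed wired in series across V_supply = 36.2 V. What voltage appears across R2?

Total series resistance ΣR = 17.4 + 64.4 + 7.58 + 2.36 = 91.74 kΩ.
V = V_supply · R/ΣR = 36.2 × 0.7020 = 25.41 V.

V ≈ 25.4 V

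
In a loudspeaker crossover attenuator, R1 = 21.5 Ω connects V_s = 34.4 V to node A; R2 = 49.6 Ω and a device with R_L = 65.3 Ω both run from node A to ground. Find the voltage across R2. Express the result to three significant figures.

The load sits in parallel with R2, giving an effective lower resistance R2' = R2·R_L/(R2+R_L) = 28.19 Ω.
Now apply the divider: V_out = 34.4 × 0.5673 = 19.52 V.

V_out ≈ 19.5 V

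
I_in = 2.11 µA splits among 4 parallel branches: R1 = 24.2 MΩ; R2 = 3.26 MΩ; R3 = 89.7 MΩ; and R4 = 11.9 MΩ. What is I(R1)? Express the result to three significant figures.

ΣG = 1/24.2 + 1/3.26 + 1/89.7 + 1/11.9 = 0.4433.
Current divider: I(R1) = I_in · G_k/ΣG = 2.11 × (0.04132/0.4433) = 2.11 × 0.09323 = 0.1967 µA.

I ≈ 0.197 µA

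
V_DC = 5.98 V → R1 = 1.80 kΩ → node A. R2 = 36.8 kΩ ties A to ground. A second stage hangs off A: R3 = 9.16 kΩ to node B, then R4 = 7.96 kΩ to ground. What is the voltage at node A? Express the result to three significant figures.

Node A sees R2 in parallel with the series input of stage 2, R3 + R4 = 17.12 kΩ.
Effective lower resistance at A: R2 ‖ 17.12 = 11.68 kΩ.
V_A = 5.98 × 11.68/(1.80 + 11.68) = 5.182 V.

V_A ≈ 5.18 V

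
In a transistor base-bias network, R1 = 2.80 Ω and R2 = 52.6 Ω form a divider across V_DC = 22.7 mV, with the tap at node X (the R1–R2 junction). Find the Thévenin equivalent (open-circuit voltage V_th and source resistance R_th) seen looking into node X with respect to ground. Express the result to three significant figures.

With X open, the divider is unloaded: V_th = 22.7 × 52.6/55.40 = 21.55 mV.
Looking into X with the source shorted: R_th = R1·R2/(R1+R2) = 2.800 × 52.6/55.40 = 2.658 Ω.

V_th ≈ 21.6 mV, R_th ≈ 2.66 Ω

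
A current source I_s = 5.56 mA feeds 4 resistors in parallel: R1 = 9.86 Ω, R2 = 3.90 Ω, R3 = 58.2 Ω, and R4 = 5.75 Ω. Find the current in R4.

I ≈ 1.76 mA

Conductances: ΣG = 1/9.86 + 1/3.90 + 1/58.2 + 1/5.75 = 0.5489 (1/Ω).
Current divider: I(R4) = I_s · G_k/ΣG = 5.56 × (0.1739/0.5489) = 5.56 × 0.3168 = 1.762 mA.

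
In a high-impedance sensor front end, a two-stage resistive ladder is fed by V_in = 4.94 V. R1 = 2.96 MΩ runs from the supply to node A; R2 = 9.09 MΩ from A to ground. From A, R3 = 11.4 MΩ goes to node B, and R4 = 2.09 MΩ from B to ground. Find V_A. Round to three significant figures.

Node A sees R2 in parallel with the series input of stage 2, R3 + R4 = 13.49 MΩ.
R2 ‖ (R3+R4) = 5.431 MΩ.
V_A = 4.94 × 5.431/(2.96 + 5.431) = 3.197 V.

V_A ≈ 3.20 V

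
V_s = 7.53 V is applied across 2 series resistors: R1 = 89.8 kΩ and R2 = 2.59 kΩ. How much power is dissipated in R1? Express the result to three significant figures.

Series current I = V_s/ΣR = 7.53/92.39 = 0.08150 mA.
V(R1) = I·R = 7.319 V; P = V·I = 7.319 × 0.08150 = 0.5965 mW.

P ≈ 0.597 mW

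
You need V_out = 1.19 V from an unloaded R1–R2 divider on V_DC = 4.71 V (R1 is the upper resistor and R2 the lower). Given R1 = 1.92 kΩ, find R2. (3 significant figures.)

R2 ≈ 0.649 kΩ

The divider ratio is R2/(R1+R2) = 1.19/4.71 = 0.2527.
R2 = R1 · 0.2527/(1 − 0.2527) = 0.6491 kΩ.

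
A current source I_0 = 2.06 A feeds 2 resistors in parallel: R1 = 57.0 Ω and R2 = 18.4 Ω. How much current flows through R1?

Two-branch current divider: I_k = I_0 · R_other/(R_1 + R_2).
So I = 2.06 × 18.4/75.40 = 0.5027 A.

I ≈ 0.503 A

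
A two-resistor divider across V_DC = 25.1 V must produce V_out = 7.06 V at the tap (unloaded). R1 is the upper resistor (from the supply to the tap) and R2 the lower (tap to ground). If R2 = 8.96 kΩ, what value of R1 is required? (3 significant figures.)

The divider ratio is R2/(R1+R2) = 7.06/25.1 = 0.2813.
So R1 = R2 · (V_DC/V_out − 1) = 8.96 × (25.1/7.06 − 1) = 8.96 × 2.555 = 22.89 kΩ.

R1 ≈ 22.9 kΩ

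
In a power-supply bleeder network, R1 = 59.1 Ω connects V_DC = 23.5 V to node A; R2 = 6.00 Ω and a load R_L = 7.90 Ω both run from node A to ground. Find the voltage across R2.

V_out ≈ 1.28 V

The load sits in parallel with R2, giving an effective lower resistance R2' = R2·R_L/(R2+R_L) = 3.410 Ω.
Voltage divider with the loaded lower leg: V_out = 23.5 × 3.410/(59.1 + 3.410) = 23.5 × 0.05455 = 1.282 V.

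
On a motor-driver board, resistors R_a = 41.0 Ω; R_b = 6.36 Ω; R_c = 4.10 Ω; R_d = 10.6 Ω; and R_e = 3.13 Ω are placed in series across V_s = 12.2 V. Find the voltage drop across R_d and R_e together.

V ≈ 2.57 V

Total series resistance ΣR = 41.0 + 6.36 + 4.10 + 10.6 + 3.13 = 65.19 Ω.
R_{R_d..R_e} = 10.6 + 3.13 = 13.73 Ω.
V = V_s · R/ΣR = 12.2 × 0.2106 = 2.570 V.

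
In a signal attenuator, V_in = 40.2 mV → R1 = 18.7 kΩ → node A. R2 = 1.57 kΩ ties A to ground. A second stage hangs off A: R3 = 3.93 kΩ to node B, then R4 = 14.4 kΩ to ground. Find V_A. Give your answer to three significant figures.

The second stage (R3 + R4 = 18.33 kΩ) loads node A in parallel with R2.
R2 ‖ (R3+R4) = 1.446 kΩ.
V_A = 40.2 × 1.446/(18.7 + 1.446) = 2.886 mV.

V_A ≈ 2.89 mV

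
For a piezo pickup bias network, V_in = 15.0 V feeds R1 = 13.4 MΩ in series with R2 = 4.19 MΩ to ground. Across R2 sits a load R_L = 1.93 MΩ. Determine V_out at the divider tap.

R2 ‖ R_L = (4.19 × 1.93)/(4.19 + 1.93) = 1.321 MΩ.
Voltage divider with the loaded lower leg: V_out = 15.0 × 1.321/(13.4 + 1.321) = 15.0 × 0.08976 = 1.346 V.
(Unloaded it would be 3.57 V; the load pulls it down.)

V_out ≈ 1.35 V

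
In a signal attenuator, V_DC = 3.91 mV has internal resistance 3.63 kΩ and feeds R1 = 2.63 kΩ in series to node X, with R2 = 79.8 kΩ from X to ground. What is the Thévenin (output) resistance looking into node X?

R1' = 3.63 + 2.63 = 6.260 kΩ (source resistance + R1).
Looking into X with the source shorted: R_th = R1'·R2/(R1'+R2) = 6.260 × 79.8/86.06 = 5.805 kΩ.

R_th ≈ 5.80 kΩ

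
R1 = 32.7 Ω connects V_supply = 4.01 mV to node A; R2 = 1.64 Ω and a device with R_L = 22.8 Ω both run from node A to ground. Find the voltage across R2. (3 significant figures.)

V_out ≈ 0.179 mV

First combine the lower leg with the load: R2 ‖ R_L = 1.530 Ω.
Now apply the divider: V_out = 4.01 × 0.04470 = 0.1792 mV.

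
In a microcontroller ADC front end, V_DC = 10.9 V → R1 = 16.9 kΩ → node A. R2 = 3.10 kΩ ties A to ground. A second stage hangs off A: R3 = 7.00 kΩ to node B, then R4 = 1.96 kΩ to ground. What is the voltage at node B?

V_B ≈ 0.286 V

Node A sees R2 in parallel with the series input of stage 2, R3 + R4 = 8.960 kΩ.
Effective lower resistance at A: R2 ‖ 8.960 = 2.303 kΩ.
First divider: V_A = V_DC · 2.303/(16.9 + 2.303) = 1.307 V.
Stage 2 is unloaded, so V_B = V_A · R4/(R3+R4) = 1.307 × 1.96/8.960 = 0.2860 V.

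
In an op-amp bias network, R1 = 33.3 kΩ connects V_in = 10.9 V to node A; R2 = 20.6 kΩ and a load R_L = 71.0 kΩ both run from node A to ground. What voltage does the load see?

V_out ≈ 3.53 V

The load sits in parallel with R2, giving an effective lower resistance R2' = R2·R_L/(R2+R_L) = 15.97 kΩ.
Then V_out = V_in · R2'/(R1 + R2') = 10.9 × 15.97/49.27 = 3.533 V.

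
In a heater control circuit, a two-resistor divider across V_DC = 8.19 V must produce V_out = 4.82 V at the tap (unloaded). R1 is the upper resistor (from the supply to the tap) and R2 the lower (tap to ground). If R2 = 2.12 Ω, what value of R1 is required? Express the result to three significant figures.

R1 ≈ 1.48 Ω

Required fraction k = V_out/V_DC = 0.5885.
R1 = R2·(1/k − 1) = 2.12 × 0.6992 = 1.482 Ω.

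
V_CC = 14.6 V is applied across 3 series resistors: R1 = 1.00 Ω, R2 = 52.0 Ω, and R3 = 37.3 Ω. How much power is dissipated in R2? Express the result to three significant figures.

ΣR = 90.30 Ω → I = 14.6/90.30 = 0.1617 A.
V(R2) = I·R = 8.408 V; P = V·I = 8.408 × 0.1617 = 1.359 W.

P ≈ 1.36 W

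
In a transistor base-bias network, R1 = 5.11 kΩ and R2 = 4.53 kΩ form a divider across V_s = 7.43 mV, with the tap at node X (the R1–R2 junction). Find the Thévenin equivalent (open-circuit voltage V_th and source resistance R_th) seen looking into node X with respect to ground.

With X open, the divider is unloaded: V_th = 7.43 × 4.53/9.640 = 3.491 mV.
With V_s suppressed (replaced by a short), R_th = R1 ‖ R2 = (5.110 × 4.53)/(5.110 + 4.53) = 2.401 kΩ.

V_th ≈ 3.49 mV, R_th ≈ 2.40 kΩ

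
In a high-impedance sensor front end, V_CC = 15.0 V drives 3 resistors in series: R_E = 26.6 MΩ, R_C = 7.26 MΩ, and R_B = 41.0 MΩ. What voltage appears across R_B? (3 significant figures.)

Series total: ΣR = 26.6 + 7.26 + 41.0 = 74.86 MΩ.
By the voltage-divider rule, V = 15.0 × 41.00/74.86 = 8.215 V.

V ≈ 8.22 V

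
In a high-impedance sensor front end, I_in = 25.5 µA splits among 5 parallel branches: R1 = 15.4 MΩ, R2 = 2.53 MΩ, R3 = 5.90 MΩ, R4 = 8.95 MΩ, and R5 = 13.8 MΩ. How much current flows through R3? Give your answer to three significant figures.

ΣG = 1/15.4 + 1/2.53 + 1/5.90 + 1/8.95 + 1/13.8 = 0.8139.
Current divider: I(R3) = I_in · G_k/ΣG = 25.5 × (0.1695/0.8139) = 25.5 × 0.2083 = 5.310 µA.

I ≈ 5.31 µA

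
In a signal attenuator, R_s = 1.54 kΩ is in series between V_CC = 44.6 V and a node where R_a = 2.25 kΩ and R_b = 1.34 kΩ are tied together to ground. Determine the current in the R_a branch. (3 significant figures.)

Parallel bank: R_p = 1/(1/2.25 + 1/1.34) = 0.8398 kΩ.
Node voltage V_A = V_CC · R_p/(R_s + R_p) = 44.6 × 0.3529 = 15.74 V.
Branch current I = V_A/R_a = 15.74/2.25 = 6.995 mA.
(Equivalently: I_total = 18.74 mA, then current-divider fraction G_k/ΣG = 0.3733.)

I ≈ 7.00 mA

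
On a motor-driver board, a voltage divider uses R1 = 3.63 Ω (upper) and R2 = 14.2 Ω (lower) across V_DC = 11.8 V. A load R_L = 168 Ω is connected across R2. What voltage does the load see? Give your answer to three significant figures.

First combine the lower leg with the load: R2 ‖ R_L = 13.09 Ω.
Now apply the divider: V_out = 11.8 × 0.7829 = 9.239 V.
(Unloaded it would be 9.40 V; the load pulls it down.)

V_out ≈ 9.24 V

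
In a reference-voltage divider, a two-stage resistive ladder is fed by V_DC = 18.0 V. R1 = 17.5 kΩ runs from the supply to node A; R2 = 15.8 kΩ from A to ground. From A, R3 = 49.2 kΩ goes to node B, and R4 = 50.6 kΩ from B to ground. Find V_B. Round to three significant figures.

The second stage (R3 + R4 = 99.80 kΩ) loads node A in parallel with R2.
R2 ‖ (R3+R4) = 13.64 kΩ.
So V_A = 18.0 × 0.4380 = 7.885 V.
Then the unloaded second divider: V_B = V_A × R4/(R3+R4) = 7.885 × 0.5070 = 3.998 V.

V_B ≈ 4.00 V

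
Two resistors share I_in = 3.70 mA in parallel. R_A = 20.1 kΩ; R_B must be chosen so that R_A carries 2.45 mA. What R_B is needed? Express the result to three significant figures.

R_B ≈ 39.4 kΩ

The fraction through R_A equals R_B/(R_A+R_B).
With f = 0.6622, R_B = R_A · f/(1−f) = 20.1 × 1.960 = 39.40 kΩ.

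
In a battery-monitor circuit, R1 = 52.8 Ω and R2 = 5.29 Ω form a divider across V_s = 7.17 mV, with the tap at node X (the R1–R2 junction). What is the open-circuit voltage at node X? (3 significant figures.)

Open-circuit (no load on X): V_th = V_s · R2/(R1 + R2) = 7.17 × 5.29/(52.80 + 5.29) = 0.6529 mV.

V_th ≈ 0.653 mV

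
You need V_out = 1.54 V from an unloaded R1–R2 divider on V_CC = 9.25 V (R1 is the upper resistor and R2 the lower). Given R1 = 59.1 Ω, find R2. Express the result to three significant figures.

R2 ≈ 11.8 Ω

Required fraction k = V_out/V_CC = 0.1665.
Rearranging, R2 = R1·k/(1−k) = 59.1 × 0.1997 = 11.80 Ω.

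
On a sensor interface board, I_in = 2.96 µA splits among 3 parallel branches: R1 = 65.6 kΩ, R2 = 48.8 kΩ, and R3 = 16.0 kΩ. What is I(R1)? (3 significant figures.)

ΣG = 1/65.6 + 1/48.8 + 1/16.0 = 0.09824.
Current divider: I(R1) = I_in · G_k/ΣG = 2.96 × (0.01524/0.09824) = 2.96 × 0.1552 = 0.4593 µA.

I ≈ 0.459 µA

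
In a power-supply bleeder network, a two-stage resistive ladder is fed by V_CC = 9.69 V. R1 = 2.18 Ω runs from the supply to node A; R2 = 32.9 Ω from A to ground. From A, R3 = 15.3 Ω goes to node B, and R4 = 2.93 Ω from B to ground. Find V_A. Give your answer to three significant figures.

The second stage (R3 + R4 = 18.23 Ω) loads node A in parallel with R2.
R2 ‖ (R3+R4) = 11.73 Ω.
So V_A = 9.69 × 0.8433 = 8.171 V.

V_A ≈ 8.17 V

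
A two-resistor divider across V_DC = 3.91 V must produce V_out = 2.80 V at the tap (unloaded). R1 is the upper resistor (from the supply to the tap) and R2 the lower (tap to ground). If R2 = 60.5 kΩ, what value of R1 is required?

R1 ≈ 24.0 kΩ

V_out/V_DC = R2/(R1+R2) = 0.7161.
So R1 = R2 · (V_DC/V_out − 1) = 60.5 × (3.91/2.80 − 1) = 60.5 × 0.3964 = 23.98 kΩ.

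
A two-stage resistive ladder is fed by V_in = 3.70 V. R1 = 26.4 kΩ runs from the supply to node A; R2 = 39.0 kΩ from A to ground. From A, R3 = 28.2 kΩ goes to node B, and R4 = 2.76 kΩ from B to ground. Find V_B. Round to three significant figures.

Looking into the second stage from A: R3 + R4 = 30.96 kΩ appears in parallel with R2.
Effective lower resistance at A: R2 ‖ 30.96 = 17.26 kΩ.
So V_A = 3.70 × 0.3953 = 1.463 V.
Then the unloaded second divider: V_B = V_A × R4/(R3+R4) = 1.463 × 0.08915 = 0.1304 V.

V_B ≈ 0.130 V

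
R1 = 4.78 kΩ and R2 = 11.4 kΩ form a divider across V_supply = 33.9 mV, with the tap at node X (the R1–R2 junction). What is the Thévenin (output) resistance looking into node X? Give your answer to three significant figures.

Looking into X with the source shorted: R_th = R1·R2/(R1+R2) = 4.780 × 11.4/16.18 = 3.368 kΩ.

R_th ≈ 3.37 kΩ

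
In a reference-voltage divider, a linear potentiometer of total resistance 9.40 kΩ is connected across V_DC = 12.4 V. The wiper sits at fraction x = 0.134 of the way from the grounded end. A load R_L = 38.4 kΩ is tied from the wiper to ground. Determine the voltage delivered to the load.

V_out ≈ 1.62 V

The pot divides into 8.140 kΩ above the wiper and 1.260 kΩ below.
(x·R_p) ‖ R_L = 1.220 kΩ.
V_out = 12.4 × 1.220/(8.140 + 1.220) = 1.616 V.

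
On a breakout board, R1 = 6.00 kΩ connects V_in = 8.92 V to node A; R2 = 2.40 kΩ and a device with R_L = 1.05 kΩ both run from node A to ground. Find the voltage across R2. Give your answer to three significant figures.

The load sits in parallel with R2, giving an effective lower resistance R2' = R2·R_L/(R2+R_L) = 0.7304 kΩ.
Voltage divider with the loaded lower leg: V_out = 8.92 × 0.7304/(6.00 + 0.7304) = 8.92 × 0.1085 = 0.9681 V.

V_out ≈ 0.968 V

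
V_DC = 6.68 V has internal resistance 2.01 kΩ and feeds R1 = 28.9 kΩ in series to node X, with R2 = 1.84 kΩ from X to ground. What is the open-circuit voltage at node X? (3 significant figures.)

R1' = 2.01 + 28.9 = 30.91 kΩ (source resistance + R1).
With X open, the divider is unloaded: V_th = 6.68 × 1.84/32.75 = 0.3753 V.

V_th ≈ 0.375 V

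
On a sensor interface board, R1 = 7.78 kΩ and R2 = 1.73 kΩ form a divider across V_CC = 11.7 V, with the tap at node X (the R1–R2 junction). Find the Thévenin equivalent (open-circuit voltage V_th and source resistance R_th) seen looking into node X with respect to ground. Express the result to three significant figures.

V_th ≈ 2.13 V, R_th ≈ 1.42 kΩ

With X open, the divider is unloaded: V_th = 11.7 × 1.73/9.510 = 2.128 V.
Zeroing V_CC shorts the top of R1 to ground, so R_th = R1 ‖ R2 = 1.415 kΩ.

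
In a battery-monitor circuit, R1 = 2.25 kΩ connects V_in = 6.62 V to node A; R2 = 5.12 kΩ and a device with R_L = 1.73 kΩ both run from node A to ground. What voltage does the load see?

V_out ≈ 2.42 V

First combine the lower leg with the load: R2 ‖ R_L = 1.293 kΩ.
Voltage divider with the loaded lower leg: V_out = 6.62 × 1.293/(2.25 + 1.293) = 6.62 × 0.3650 = 2.416 V.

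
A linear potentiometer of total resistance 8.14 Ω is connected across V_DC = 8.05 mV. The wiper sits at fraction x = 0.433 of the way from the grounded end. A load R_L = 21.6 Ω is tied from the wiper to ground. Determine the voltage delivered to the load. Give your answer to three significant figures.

V_out ≈ 3.19 mV

Split the track: R_lower = x·R_p = 3.525 Ω, R_upper = (1−x)·R_p = 4.615 Ω.
(x·R_p) ‖ R_L = 3.030 Ω.
Then V_out = V_DC · 3.030/(4.615 + 3.030) = 3.190 mV.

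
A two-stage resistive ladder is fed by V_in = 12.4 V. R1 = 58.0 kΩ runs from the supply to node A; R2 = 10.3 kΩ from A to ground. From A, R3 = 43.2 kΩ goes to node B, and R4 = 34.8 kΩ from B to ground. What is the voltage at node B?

Looking into the second stage from A: R3 + R4 = 78.00 kΩ appears in parallel with R2.
Effective lower resistance at A: R2 ‖ 78.00 = 9.099 kΩ.
First divider: V_A = V_in · 9.099/(58.0 + 9.099) = 1.681 V.
Then the unloaded second divider: V_B = V_A × R4/(R3+R4) = 1.681 × 0.4462 = 0.7502 V.

V_B ≈ 0.750 V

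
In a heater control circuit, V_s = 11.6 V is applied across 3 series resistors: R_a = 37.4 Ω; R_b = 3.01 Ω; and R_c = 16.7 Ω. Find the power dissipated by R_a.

P ≈ 1.54 W

Series current I = V_s/ΣR = 11.6/57.11 = 0.2031 A.
P = I²R = 0.04126 × 37.4 = 1.543 W.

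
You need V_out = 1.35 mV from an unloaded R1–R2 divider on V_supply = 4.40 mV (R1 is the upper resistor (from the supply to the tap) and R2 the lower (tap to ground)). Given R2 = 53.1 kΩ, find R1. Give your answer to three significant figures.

R1 ≈ 120 kΩ

Required fraction k = V_out/V_supply = 0.3068.
Rearranging, R1 = R2·(1−k)/k = 53.1 × 2.259 = 120.0 kΩ.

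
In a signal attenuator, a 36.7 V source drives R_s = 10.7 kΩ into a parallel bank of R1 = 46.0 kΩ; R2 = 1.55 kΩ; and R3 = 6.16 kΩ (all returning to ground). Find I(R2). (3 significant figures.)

Equivalent of the parallel group: R_p = 1.206 kΩ.
Node voltage V_A = V_DC · R_p/(R_s + R_p) = 36.7 × 0.1013 = 3.717 V.
Branch current I = V_A/R2 = 3.717/1.55 = 2.398 mA.

I ≈ 2.40 mA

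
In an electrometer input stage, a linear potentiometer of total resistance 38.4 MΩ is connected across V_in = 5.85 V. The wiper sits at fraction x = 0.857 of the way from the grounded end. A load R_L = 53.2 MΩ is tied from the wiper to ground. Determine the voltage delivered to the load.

Split the track: R_lower = x·R_p = 32.91 MΩ, R_upper = (1−x)·R_p = 5.491 MΩ.
R_L loads the lower segment: effective lower R = 20.33 MΩ.
V_out = 5.85 × 20.33/(5.491 + 20.33) = 4.606 V.

V_out ≈ 4.61 V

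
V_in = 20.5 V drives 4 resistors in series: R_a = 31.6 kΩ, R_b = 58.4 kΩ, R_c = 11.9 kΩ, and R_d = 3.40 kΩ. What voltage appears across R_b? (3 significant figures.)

V ≈ 11.4 V

Series total: ΣR = 31.6 + 58.4 + 11.9 + 3.40 = 105.3 kΩ.
Voltage divider: V = V_in · (58.40 / 105.3) = 20.5 × 0.5546 = 11.37 V.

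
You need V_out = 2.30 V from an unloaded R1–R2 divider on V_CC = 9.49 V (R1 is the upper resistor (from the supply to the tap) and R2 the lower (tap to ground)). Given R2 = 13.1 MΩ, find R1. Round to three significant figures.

R1 ≈ 41.0 MΩ

V_out/V_CC = R2/(R1+R2) = 0.2424.
R1 = R2·(1/k − 1) = 13.1 × 3.126 = 40.95 MΩ.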